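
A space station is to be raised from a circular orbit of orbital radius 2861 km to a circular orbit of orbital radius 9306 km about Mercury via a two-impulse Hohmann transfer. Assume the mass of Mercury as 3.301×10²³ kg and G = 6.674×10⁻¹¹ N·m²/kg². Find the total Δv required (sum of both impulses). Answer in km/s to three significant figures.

Δv_total ≈ 1.14 km/s

μ = GM = 6.674×10⁻¹¹ × 3.301×10²³ = 2.203×10¹³ m³/s².
r₁ = 2861 km = 2.861×10⁶ m.
r₂ = 9306 km = 9.306×10⁶ m.
Transfer ellipse a_t = (r₁ + r₂)/2 = 6.084×10⁶ m.
At r₁: circular v_c1 = √(μ/r₁) = 2775 m/s; transfer-periherm v_p = √[μ(2/r₁ − 1/a_t)] = 3432 m/s.
Δv₁ = v_p − v_c1 = 657.2 m/s.
At r₂: circular v_c2 = √(μ/r₂) = 1539 m/s; transfer-apoherm v_a = √[μ(2/r₂ − 1/a_t)] = 1055 m/s.
Δv₂ = v_c2 − v_a = 483.5 m/s.
Total Δv = Δv₁ + Δv₂ = 1141 m/s = 1.141 km/s.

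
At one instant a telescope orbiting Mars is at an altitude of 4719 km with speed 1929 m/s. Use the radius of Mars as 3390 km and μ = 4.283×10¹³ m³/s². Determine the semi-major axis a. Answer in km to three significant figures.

a ≈ 6260 km

r = 3390 + 4719 = 8109.0 km = 8.109×10⁶ m.
Vis-viva rearranged: 1/a = 2/r − v²/μ = 2.466×10⁻⁷ − 8.688×10⁻⁸ = 1.598×10⁻⁷ m⁻¹.
a = 6.259×10⁶ m = 6259.4 km.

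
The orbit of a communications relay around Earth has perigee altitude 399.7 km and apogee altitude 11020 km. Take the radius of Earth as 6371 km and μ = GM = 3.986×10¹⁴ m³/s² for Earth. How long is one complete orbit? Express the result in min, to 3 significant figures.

T ≈ 220 min

r_p = 6371 + 399.7 = 6770.7 km = 6.7707×10⁶ m.
r_a = 6371 + 11020 = 17391 km = 1.7391×10⁷ m.
Semi-major axis a = (r_p + r_a)/2 = (6770.7 + 17391)/2 = 12081 km = 1.208×10⁷ m.
By Kepler's third law T = 2π√(a³/μ) = 2π × 2.103×10³ = 1.321×10⁴ s.
= 220.2 min.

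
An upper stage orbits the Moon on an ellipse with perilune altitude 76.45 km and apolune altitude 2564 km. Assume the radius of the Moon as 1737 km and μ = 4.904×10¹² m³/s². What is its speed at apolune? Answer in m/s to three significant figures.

v ≈ 822 m/s

r_p = 1737 + 76.45 = 1813.5 km = 1.8134×10⁶ m.
r_a = 1737 + 2564 = 4301.0 km = 4.3010×10⁶ m.
Semi-major axis a = (r_p + r_a)/2 = 3057.2 km = 3.057×10⁶ m.
Vis-viva: v² = μ(2/r − 1/a) = 4.904×10¹² × (4.650×10⁻⁷ − 3.271×10⁻⁷) = 6.763×10⁵ m²/s².
v = 822.4 m/s.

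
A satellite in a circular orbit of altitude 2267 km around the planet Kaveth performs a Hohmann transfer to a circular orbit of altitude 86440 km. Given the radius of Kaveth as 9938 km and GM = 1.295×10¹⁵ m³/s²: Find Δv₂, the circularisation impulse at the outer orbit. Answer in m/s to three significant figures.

r₁ = 9938 + 2267 = 12205 km = 1.2205×10⁷ m.
r₂ = 9938 + 86440 = 96378 km = 9.6378×10⁷ m.
Transfer ellipse a_t = (r₁ + r₂)/2 = 5.429×10⁷ m.
At r₁: circular v_c1 = √(μ/r₁) = 10300 m/s; transfer-periapsis v_p = √[μ(2/r₁ − 1/a_t)] = 13720 m/s.
At r₂: circular v_c2 = √(μ/r₂) = 3666 m/s; transfer-apoapsis v_a = √[μ(2/r₂ − 1/a_t)] = 1738 m/s.
Δv₂ = v_c2 − v_a = 1928 m/s.

Δv ≈ 1930 m/s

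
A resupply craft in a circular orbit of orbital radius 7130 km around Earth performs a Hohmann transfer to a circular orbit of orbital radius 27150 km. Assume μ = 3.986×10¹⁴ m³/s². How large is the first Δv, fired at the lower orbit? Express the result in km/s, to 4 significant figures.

Δv ≈ 1.933 km/s

r₁ = 7130 km = 7.130×10⁶ m.
r₂ = 27150 km = 2.715×10⁷ m.
Transfer ellipse a_t = (r₁ + r₂)/2 = 1.714×10⁷ m.
At r₁: circular v_c1 = √(μ/r₁) = 7477 m/s; transfer-perigee v_p = √[μ(2/r₁ − 1/a_t)] = 9410 m/s.
Δv₁ = v_p − v_c1 = 1933 m/s.
= 1.933 km/s.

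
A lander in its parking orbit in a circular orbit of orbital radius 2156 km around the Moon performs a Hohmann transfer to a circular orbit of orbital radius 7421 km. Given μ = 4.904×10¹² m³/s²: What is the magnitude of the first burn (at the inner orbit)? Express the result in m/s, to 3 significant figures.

r₁ = 2156 km = 2.156×10⁶ m.
r₂ = 7421 km = 7.421×10⁶ m.
Transfer ellipse a_t = (r₁ + r₂)/2 = 4.788×10⁶ m.
At r₁: circular v_c1 = √(μ/r₁) = 1508 m/s; transfer-perilune v_p = √[μ(2/r₁ − 1/a_t)] = 1878 m/s.
Δv₁ = v_p − v_c1 = 369.3 m/s.

Δv ≈ 369 m/s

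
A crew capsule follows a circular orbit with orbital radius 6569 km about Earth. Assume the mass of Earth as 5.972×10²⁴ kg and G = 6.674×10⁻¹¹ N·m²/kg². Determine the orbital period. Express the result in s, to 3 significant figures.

μ = GM = 6.674×10⁻¹¹ × 5.972×10²⁴ = 3.986×10¹⁴ m³/s².
r = 6569 km = 6.569×10⁶ m.
Kepler's third law: T = 2π√(r³/μ) = 2π√((6.569×10⁶)³ / 3.986×10¹⁴).
r³/μ = 7.112×10⁵ s², so T = 2π × 8.433×10² = 5.299×10³ s.

T ≈ 5300 s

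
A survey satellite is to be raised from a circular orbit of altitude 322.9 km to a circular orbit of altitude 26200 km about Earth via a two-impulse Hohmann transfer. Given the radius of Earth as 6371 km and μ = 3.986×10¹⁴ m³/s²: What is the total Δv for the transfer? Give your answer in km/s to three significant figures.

r₁ = 6371 + 322.9 = 6693.9 km = 6.6939×10⁶ m.
r₂ = 6371 + 26200 = 32571 km = 3.2571×10⁷ m.
Transfer ellipse a_t = (r₁ + r₂)/2 = 1.963×10⁷ m.
At r₁: circular v_c1 = √(μ/r₁) = 7717 m/s; transfer-perigee v_p = √[μ(2/r₁ − 1/a_t)] = 9939 m/s.
Δv₁ = v_p − v_c1 = 2223 m/s.
At r₂: circular v_c2 = √(μ/r₂) = 3498 m/s; transfer-apogee v_a = √[μ(2/r₂ − 1/a_t)] = 2043 m/s.
Δv₂ = v_c2 − v_a = 1456 m/s.
Total Δv = Δv₁ + Δv₂ = 3678 m/s = 3.678 km/s.

Δv_total ≈ 3.68 km/s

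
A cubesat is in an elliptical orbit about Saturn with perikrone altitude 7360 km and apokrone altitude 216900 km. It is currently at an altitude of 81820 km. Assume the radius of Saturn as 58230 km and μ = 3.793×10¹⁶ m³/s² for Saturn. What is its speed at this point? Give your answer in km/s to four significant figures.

v ≈ 17.86 km/s

r_p = 58230 + 7360 = 65590 km = 6.5590×10⁷ m.
r_a = 58230 + 216900 = 275130 km = 2.7513×10⁸ m.
r = 58230 + 81820 = 1.4005×10⁵ km = 1.400×10⁸ m.
Semi-major axis a = (r_p + r_a)/2 = 1.7036×10⁵ km = 1.704×10⁸ m.
Vis-viva: v² = μ(2/r − 1/a) = 3.793×10¹⁶ × (1.428×10⁻⁸ − 5.870×10⁻⁹) = 3.190×10⁸ m²/s².
v = 17860 m/s = 17.86 km/s.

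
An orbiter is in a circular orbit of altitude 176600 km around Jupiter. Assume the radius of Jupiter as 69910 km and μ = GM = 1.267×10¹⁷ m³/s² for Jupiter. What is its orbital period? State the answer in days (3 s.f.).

r = 69910 + 176600 = 246510 km = 2.4651×10⁸ m.
Kepler's third law: T = 2π√(r³/μ) = 2π√((2.465×10⁸)³ / 1.267×10¹⁷).
r³/μ = 1.182×10⁸ s², so T = 2π × 1.087×10⁴ = 6.832×10⁴ s.
Converting: 6.832×10⁴ s ÷ 86400 = 0.7907 days.

T ≈ 0.791 days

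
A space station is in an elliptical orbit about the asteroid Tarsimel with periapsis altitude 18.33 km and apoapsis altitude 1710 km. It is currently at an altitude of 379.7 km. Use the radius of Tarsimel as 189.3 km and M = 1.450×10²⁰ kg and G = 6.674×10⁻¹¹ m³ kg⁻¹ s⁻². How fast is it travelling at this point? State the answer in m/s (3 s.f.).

μ = GM = 6.674×10⁻¹¹ × 1.450×10²⁰ = 9.677×10⁹ m³/s².
r_p = 189.3 + 18.33 = 207.63 km = 2.0763×10⁵ m.
r_a = 189.3 + 1710 = 1899.3 km = 1.8993×10⁶ m.
r = 189.3 + 379.7 = 569.00 km = 5.690×10⁵ m.
Semi-major axis a = (r_p + r_a)/2 = 1053.5 km = 1.053×10⁶ m.
Vis-viva: v² = μ(2/r − 1/a) = 9.677×10⁹ × (3.515×10⁻⁶ − 9.492×10⁻⁷) = 2.483×10⁴ m²/s².
v = 157.6 m/s.

v ≈ 158 m/s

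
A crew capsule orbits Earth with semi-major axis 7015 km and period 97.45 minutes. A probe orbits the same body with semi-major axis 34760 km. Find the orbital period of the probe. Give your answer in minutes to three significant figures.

Kepler's third law: T² ∝ a³, so T₂ = T₁ (a₂/a₁)^(3/2).
a₂/a₁ = 4.955, (a₂/a₁)^(3/2) = 11.03.
T₂ = 97.45 × 11.03 = 1075 minutes.

T₂ ≈ 1070 minutes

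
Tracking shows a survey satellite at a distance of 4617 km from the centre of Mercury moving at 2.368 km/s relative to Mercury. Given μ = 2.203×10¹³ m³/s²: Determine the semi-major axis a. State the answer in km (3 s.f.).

r = 4.617×10⁶ m.
Specific orbital energy ε = v²/2 − μ/r = (2368)²/2 − 2.203×10¹³/4.617×10⁶ = -1.968×10⁶ J/kg.
Since ε = −μ/(2a), a = −μ/(2ε) = 5.598×10⁶ m = 5597.7 km.

a ≈ 5600 km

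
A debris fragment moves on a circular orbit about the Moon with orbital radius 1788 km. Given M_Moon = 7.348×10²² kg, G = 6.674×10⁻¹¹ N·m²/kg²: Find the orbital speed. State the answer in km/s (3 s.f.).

v ≈ 1.66 km/s

μ = GM = 6.674×10⁻¹¹ × 7.348×10²² = 4.904×10¹² m³/s².
r = 1788 km = 1.788×10⁶ m.
For a circular orbit v = √(μ/r) = √(4.904×10¹² / 1.788×10⁶) = √(2.743×10⁶) = 1656 m/s.
That is 1.656 km/s.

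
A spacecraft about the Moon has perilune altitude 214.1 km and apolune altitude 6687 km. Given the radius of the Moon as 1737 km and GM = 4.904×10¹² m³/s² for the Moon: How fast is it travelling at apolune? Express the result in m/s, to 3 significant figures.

r_p = 1737 + 214.1 = 1951.1 km = 1.9511×10⁶ m.
r_a = 1737 + 6687 = 8424.0 km = 8.4240×10⁶ m.
Semi-major axis a = (r_p + r_a)/2 = 5187.6 km = 5.188×10⁶ m.
Vis-viva: v² = μ(2/r − 1/a) = 4.904×10¹² × (2.374×10⁻⁷ − 1.928×10⁻⁷) = 2.190×10⁵ m²/s².
v = 467.9 m/s.

v ≈ 468 m/s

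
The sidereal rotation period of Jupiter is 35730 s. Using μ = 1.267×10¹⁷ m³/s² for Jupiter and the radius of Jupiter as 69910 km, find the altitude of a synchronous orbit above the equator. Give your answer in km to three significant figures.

A synchronous orbit has period T, so by Kepler's third law a = (μT²/4π²)^(1/3).
μT²/4π² = 1.267×10¹⁷ × (3.573×10⁴)² / 39.48 = 4.097×10²⁴ m³.
a = 1.600×10⁸ m = 1.6002×10⁵ km.
Altitude h = a − R = 1.6002×10⁵ − 69910 = 90105 km.

h_sync ≈ 90100 km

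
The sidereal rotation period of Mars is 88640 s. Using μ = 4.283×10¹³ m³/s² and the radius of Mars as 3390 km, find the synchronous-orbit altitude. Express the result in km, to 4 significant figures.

A synchronous orbit has period T, so by Kepler's third law a = (μT²/4π²)^(1/3).
μT²/4π² = 4.283×10¹³ × (8.864×10⁴)² / 39.48 = 8.524×10²¹ m³.
a = 2.043×10⁷ m = 20428 km.
Altitude h = a − R = 20428 − 3390 = 17038 km.

h_sync ≈ 17040 km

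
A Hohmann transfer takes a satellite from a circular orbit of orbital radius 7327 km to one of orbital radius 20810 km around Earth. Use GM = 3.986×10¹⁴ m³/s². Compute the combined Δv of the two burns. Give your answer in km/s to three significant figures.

r₁ = 7327 km = 7.327×10⁶ m.
r₂ = 20810 km = 2.081×10⁷ m.
Transfer ellipse a_t = (r₁ + r₂)/2 = 1.407×10⁷ m.
At r₁: circular v_c1 = √(μ/r₁) = 7376 m/s; transfer-perigee v_p = √[μ(2/r₁ − 1/a_t)] = 8971 m/s.
Δv₁ = v_p − v_c1 = 1595 m/s.
At r₂: circular v_c2 = √(μ/r₂) = 4377 m/s; transfer-apogee v_a = √[μ(2/r₂ − 1/a_t)] = 3158 m/s.
Δv₂ = v_c2 − v_a = 1218 m/s.
Total Δv = Δv₁ + Δv₂ = 2813 m/s = 2.813 km/s.

Δv_total ≈ 2.81 km/s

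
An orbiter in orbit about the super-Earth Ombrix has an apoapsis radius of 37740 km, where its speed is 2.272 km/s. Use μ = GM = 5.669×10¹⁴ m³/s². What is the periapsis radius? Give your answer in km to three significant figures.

r_a = 3.774×10⁷ m.
Specific energy ε = v²/2 − μ/r = -1.244×10⁷ J/kg, so a = −μ/(2ε) = 2.278×10⁷ m.
The apsides satisfy r_p + r_a = 2a, so the periapsis radius is 2a − r_a = 7.830×10⁶ m = 7830.0 km.

periapsis radius ≈ 7830 km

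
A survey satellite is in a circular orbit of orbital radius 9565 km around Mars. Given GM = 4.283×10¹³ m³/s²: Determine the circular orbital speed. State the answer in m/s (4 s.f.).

v ≈ 2116 m/s

r = 9565 km = 9.565×10⁶ m.
For a circular orbit v = √(μ/r) = √(4.283×10¹³ / 9.565×10⁶) = √(4.478×10⁶) = 2116 m/s.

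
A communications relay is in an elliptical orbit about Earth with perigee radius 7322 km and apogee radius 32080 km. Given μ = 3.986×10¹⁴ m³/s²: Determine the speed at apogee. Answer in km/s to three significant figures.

v ≈ 2.15 km/s

Semi-major axis a = (r_p + r_a)/2 = 19701 km = 1.970×10⁷ m.
Vis-viva: v² = μ(2/r − 1/a) = 3.986×10¹⁴ × (6.234×10⁻⁸ − 5.076×10⁻⁸) = 4.618×10⁶ m²/s².
v = 2149 m/s = 2.149 km/s.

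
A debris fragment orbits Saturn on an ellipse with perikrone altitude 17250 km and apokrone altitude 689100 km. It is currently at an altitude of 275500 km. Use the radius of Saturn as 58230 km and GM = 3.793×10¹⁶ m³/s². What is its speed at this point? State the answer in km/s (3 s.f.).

v ≈ 11.6 km/s

r_p = 58230 + 17250 = 75480 km = 7.5480×10⁷ m.
r_a = 58230 + 689100 = 747330 km = 7.4733×10⁸ m.
r = 58230 + 275500 = 3.3373×10⁵ km = 3.337×10⁸ m.
Semi-major axis a = (r_p + r_a)/2 = 4.1140×10⁵ km = 4.114×10⁸ m.
Vis-viva: v² = μ(2/r − 1/a) = 3.793×10¹⁶ × (5.993×10⁻⁹ − 2.431×10⁻⁹) = 1.351×10⁸ m²/s².
v = 11620 m/s = 11.62 km/s.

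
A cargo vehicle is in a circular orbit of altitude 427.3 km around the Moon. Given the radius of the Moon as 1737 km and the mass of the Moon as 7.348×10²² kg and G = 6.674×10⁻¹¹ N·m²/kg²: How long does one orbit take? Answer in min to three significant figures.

μ = GM = 6.674×10⁻¹¹ × 7.348×10²² = 4.904×10¹² m³/s².
r = 1737 + 427.3 = 2164.3 km = 2.1643×10⁶ m.
Kepler's third law: T = 2π√(r³/μ) = 2π√((2.164×10⁶)³ / 4.904×10¹²).
r³/μ = 2.067×10⁶ s², so T = 2π × 1.438×10³ = 9.034×10³ s.
Converting: 9.034×10³ s ÷ 60.00 = 150.6 min.

T ≈ 151 min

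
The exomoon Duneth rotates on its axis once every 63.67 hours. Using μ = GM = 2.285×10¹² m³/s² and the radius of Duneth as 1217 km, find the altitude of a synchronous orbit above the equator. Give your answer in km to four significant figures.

h_sync ≈ 13270 km

T = 63.67 hours = 2.292×10⁵ s.
A synchronous orbit has period T, so by Kepler's third law a = (μT²/4π²)^(1/3).
μT²/4π² = 2.285×10¹² × (2.292×10⁵)² / 39.48 = 3.041×10²¹ m³.
a = 1.449×10⁷ m = 14488 km.
Altitude h = a − R = 14488 − 1217 = 13271 km.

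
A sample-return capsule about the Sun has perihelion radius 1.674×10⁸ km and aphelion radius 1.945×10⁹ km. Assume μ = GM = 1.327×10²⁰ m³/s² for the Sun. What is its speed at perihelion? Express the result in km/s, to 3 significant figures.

Semi-major axis a = (r_p + r_a)/2 = 1.0562×10⁹ km = 1.056×10¹² m.
Vis-viva: v² = μ(2/r − 1/a) = 1.327×10²⁰ × (1.195×10⁻¹¹ − 9.468×10⁻¹³) = 1.460×10⁹ m²/s².
v = 38210 m/s = 38.21 km/s.

v ≈ 38.2 km/s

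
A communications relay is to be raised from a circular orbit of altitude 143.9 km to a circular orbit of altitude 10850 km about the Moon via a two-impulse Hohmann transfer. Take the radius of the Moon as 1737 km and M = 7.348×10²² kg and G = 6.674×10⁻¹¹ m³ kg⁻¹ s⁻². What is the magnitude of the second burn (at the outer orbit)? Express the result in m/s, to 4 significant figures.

Δv ≈ 305.9 m/s

μ = GM = 6.674×10⁻¹¹ × 7.348×10²² = 4.904×10¹² m³/s².
r₁ = 1737 + 143.9 = 1880.9 km = 1.8809×10⁶ m.
r₂ = 1737 + 10850 = 12587 km = 1.2587×10⁷ m.
Transfer ellipse a_t = (r₁ + r₂)/2 = 7.234×10⁶ m.
At r₁: circular v_c1 = √(μ/r₁) = 1615 m/s; transfer-perilune v_p = √[μ(2/r₁ − 1/a_t)] = 2130 m/s.
At r₂: circular v_c2 = √(μ/r₂) = 624.2 m/s; transfer-apolune v_a = √[μ(2/r₂ − 1/a_t)] = 318.3 m/s.
Δv₂ = v_c2 − v_a = 305.9 m/s.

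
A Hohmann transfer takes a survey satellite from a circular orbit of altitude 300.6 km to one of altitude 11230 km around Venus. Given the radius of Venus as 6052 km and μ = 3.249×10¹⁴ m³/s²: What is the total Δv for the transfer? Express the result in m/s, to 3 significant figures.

r₁ = 6052 + 300.6 = 6352.6 km = 6.3526×10⁶ m.
r₂ = 6052 + 11230 = 17282 km = 1.7282×10⁷ m.
Transfer ellipse a_t = (r₁ + r₂)/2 = 1.182×10⁷ m.
At r₁: circular v_c1 = √(μ/r₁) = 7152 m/s; transfer-periapsis v_p = √[μ(2/r₁ − 1/a_t)] = 8648 m/s.
Δv₁ = v_p − v_c1 = 1497 m/s.
At r₂: circular v_c2 = √(μ/r₂) = 4336 m/s; transfer-apoapsis v_a = √[μ(2/r₂ − 1/a_t)] = 3179 m/s.
Δv₂ = v_c2 − v_a = 1157 m/s.
Total Δv = Δv₁ + Δv₂ = 2654 m/s.

Δv_total ≈ 2650 m/s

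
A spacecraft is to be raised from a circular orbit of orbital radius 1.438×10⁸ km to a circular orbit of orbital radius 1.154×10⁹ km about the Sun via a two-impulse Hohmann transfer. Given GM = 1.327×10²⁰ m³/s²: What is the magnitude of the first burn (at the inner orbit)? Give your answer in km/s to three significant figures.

r₁ = 1.438×10⁸ km = 1.438×10¹¹ m.
r₂ = 1.154×10⁹ km = 1.154×10¹² m.
Transfer ellipse a_t = (r₁ + r₂)/2 = 6.489×10¹¹ m.
At r₁: circular v_c1 = √(μ/r₁) = 30380 m/s; transfer-perihelion v_p = √[μ(2/r₁ − 1/a_t)] = 40510 m/s.
Δv₁ = v_p − v_c1 = 10130 m/s.
= 10.13 km/s.

Δv ≈ 10.1 km/s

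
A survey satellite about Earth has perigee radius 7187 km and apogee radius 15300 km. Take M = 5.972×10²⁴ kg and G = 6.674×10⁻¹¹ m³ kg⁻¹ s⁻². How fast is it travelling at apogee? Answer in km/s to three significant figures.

μ = GM = 6.674×10⁻¹¹ × 5.972×10²⁴ = 3.986×10¹⁴ m³/s².
Semi-major axis a = (r_p + r_a)/2 = 11244 km = 1.124×10⁷ m.
Vis-viva: v² = μ(2/r − 1/a) = 3.986×10¹⁴ × (1.307×10⁻⁷ − 8.894×10⁻⁸) = 1.665×10⁷ m²/s².
v = 4081 m/s = 4.081 km/s.

v ≈ 4.08 km/s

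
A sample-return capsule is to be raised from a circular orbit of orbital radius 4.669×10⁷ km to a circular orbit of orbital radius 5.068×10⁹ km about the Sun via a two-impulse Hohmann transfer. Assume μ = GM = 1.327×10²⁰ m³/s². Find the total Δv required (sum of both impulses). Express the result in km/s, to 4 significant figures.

Δv_total ≈ 26.16 km/s

r₁ = 4.669×10⁷ km = 4.669×10¹⁰ m.
r₂ = 5.068×10⁹ km = 5.068×10¹² m.
Transfer ellipse a_t = (r₁ + r₂)/2 = 2.557×10¹² m.
At r₁: circular v_c1 = √(μ/r₁) = 53310 m/s; transfer-perihelion v_p = √[μ(2/r₁ − 1/a_t)] = 75050 m/s.
Δv₁ = v_p − v_c1 = 21740 m/s.
At r₂: circular v_c2 = √(μ/r₂) = 5117 m/s; transfer-aphelion v_a = √[μ(2/r₂ − 1/a_t)] = 691.4 m/s.
Δv₂ = v_c2 − v_a = 4426 m/s.
Total Δv = Δv₁ + Δv₂ = 26160 m/s = 26.16 km/s.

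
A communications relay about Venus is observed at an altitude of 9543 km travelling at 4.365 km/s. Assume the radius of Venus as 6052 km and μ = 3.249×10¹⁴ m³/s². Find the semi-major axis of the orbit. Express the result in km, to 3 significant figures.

a ≈ 14400 km

r = 6052 + 9543 = 15595 km = 1.560×10⁷ m.
Vis-viva rearranged: 1/a = 2/r − v²/μ = 1.282×10⁻⁷ − 5.864×10⁻⁸ = 6.960×10⁻⁸ m⁻¹.
a = 1.437×10⁷ m = 14367 km.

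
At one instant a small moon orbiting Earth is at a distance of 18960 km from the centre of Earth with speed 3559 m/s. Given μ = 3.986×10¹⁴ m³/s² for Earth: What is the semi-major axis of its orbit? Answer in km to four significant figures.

r = 1.896×10⁷ m.
Specific orbital energy ε = v²/2 − μ/r = (3559)²/2 − 3.986×10¹⁴/1.896×10⁷ = -1.469×10⁷ J/kg.
Since ε = −μ/(2a), a = −μ/(2ε) = 1.357×10⁷ m = 13567 km.

a ≈ 13570 km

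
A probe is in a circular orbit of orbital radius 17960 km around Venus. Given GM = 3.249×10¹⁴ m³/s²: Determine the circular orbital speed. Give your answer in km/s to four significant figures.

v ≈ 4.253 km/s

r = 17960 km = 1.796×10⁷ m.
For a circular orbit v = √(μ/r) = √(3.249×10¹⁴ / 1.796×10⁷) = √(1.809×10⁷) = 4253 m/s.
That is 4.253 km/s.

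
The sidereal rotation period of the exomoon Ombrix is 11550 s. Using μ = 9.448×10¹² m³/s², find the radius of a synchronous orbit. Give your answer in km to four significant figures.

r_sync ≈ 3172 km

A synchronous orbit has period T, so by Kepler's third law a = (μT²/4π²)^(1/3).
μT²/4π² = 9.448×10¹² × (1.155×10⁴)² / 39.48 = 3.193×10¹⁹ m³.
a = 3.172×10⁶ m = 3172.4 km.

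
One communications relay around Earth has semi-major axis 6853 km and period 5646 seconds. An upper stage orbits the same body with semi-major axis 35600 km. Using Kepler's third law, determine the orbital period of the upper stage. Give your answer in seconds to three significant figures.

T₂ ≈ 66800 seconds

Kepler's third law: T² ∝ a³, so T₂ = T₁ (a₂/a₁)^(3/2).
a₂/a₁ = 5.195, (a₂/a₁)^(3/2) = 11.84.
T₂ = 5646 × 11.84 = 66850 seconds.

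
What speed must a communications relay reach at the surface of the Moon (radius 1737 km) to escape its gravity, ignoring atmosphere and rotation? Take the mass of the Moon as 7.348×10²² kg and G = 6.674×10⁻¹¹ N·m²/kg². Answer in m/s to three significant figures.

μ = GM = 6.674×10⁻¹¹ × 7.348×10²² = 4.904×10¹² m³/s².
r = R = 1.737×10⁶ m.
Escape speed v_esc = √(2μ/r) = √(2 × 4.904×10¹² / 1.737×10⁶) = √(5.647×10⁶) = 2376 m/s.

v_esc ≈ 2380 m/s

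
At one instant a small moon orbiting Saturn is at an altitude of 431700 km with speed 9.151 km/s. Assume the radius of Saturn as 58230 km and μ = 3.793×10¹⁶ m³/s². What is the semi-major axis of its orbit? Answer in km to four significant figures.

a ≈ 5.335×10⁵ km

r = 58230 + 431700 = 4.8993×10⁵ km = 4.899×10⁸ m.
Specific orbital energy ε = v²/2 − μ/r = (9151)²/2 − 3.793×10¹⁶/4.899×10⁸ = -3.555×10⁷ J/kg.
Since ε = −μ/(2a), a = −μ/(2ε) = 5.335×10⁸ m = 5.3349×10⁵ km.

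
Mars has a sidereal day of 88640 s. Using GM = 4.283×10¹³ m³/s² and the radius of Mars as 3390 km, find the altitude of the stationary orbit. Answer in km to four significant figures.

h_sync ≈ 17040 km

A synchronous orbit has period T, so by Kepler's third law a = (μT²/4π²)^(1/3).
μT²/4π² = 4.283×10¹³ × (8.864×10⁴)² / 39.48 = 8.524×10²¹ m³.
a = 2.043×10⁷ m = 20428 km.
Altitude h = a − R = 20428 − 3390 = 17038 km.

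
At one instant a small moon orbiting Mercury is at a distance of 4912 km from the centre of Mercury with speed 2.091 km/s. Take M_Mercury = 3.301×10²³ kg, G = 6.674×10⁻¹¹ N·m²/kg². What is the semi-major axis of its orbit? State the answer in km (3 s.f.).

μ = GM = 6.674×10⁻¹¹ × 3.301×10²³ = 2.203×10¹³ m³/s².
r = 4.912×10⁶ m.
Vis-viva rearranged: 1/a = 2/r − v²/μ = 4.072×10⁻⁷ − 1.985×10⁻⁷ = 2.087×10⁻⁷ m⁻¹.
a = 4.791×10⁶ m = 4791.5 km.

a ≈ 4790 km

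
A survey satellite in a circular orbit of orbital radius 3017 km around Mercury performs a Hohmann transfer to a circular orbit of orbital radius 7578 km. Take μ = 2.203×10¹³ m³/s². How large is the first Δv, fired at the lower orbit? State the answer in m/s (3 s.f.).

Δv ≈ 530 m/s

r₁ = 3017 km = 3.017×10⁶ m.
r₂ = 7578 km = 7.578×10⁶ m.
Transfer ellipse a_t = (r₁ + r₂)/2 = 5.298×10⁶ m.
At r₁: circular v_c1 = √(μ/r₁) = 2702 m/s; transfer-periherm v_p = √[μ(2/r₁ − 1/a_t)] = 3232 m/s.
Δv₁ = v_p − v_c1 = 529.7 m/s.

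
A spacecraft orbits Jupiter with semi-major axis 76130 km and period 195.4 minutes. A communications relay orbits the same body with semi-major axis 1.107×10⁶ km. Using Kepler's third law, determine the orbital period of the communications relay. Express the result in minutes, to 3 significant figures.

Kepler's third law: T² ∝ a³, so T₂ = T₁ (a₂/a₁)^(3/2).
a₂/a₁ = 14.54, (a₂/a₁)^(3/2) = 55.45.
T₂ = 195.4 × 55.45 = 10830 minutes.

T₂ ≈ 10800 minutes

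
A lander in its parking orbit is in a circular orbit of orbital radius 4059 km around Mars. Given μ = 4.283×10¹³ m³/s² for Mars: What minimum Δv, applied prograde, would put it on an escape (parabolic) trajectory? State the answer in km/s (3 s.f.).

Δv ≈ 1.35 km/s

r = 4059 km = 4.059×10⁶ m.
Circular speed v_c = √(μ/r) = 3248 m/s.
Escape speed v_esc = √(2μ/r) = √2 × v_c = 4594 m/s.
Δv = v_esc − v_c = 1346 m/s = 1.346 km/s.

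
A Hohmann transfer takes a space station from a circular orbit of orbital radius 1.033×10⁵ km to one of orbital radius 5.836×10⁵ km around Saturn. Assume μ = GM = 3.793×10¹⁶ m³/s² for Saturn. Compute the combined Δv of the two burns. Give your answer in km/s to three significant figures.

r₁ = 1.033×10⁵ km = 1.033×10⁸ m.
r₂ = 5.836×10⁵ km = 5.836×10⁸ m.
Transfer ellipse a_t = (r₁ + r₂)/2 = 3.434×10⁸ m.
At r₁: circular v_c1 = √(μ/r₁) = 19160 m/s; transfer-perikrone v_p = √[μ(2/r₁ − 1/a_t)] = 24980 m/s.
Δv₁ = v_p − v_c1 = 5817 m/s.
At r₂: circular v_c2 = √(μ/r₂) = 8062 m/s; transfer-apokrone v_a = √[μ(2/r₂ − 1/a_t)] = 4421 m/s.
Δv₂ = v_c2 − v_a = 3641 m/s.
Total Δv = Δv₁ + Δv₂ = 9457 m/s = 9.457 km/s.

Δv_total ≈ 9.46 km/s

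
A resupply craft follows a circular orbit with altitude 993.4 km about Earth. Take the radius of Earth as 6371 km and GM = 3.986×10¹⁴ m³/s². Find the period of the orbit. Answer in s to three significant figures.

r = 6371 + 993.4 = 7364.4 km = 7.3644×10⁶ m.
Kepler's third law: T = 2π√(r³/μ) = 2π√((7.364×10⁶)³ / 3.986×10¹⁴).
r³/μ = 1.002×10⁶ s², so T = 2π × 1.001×10³ = 6.290×10³ s.

T ≈ 6290 s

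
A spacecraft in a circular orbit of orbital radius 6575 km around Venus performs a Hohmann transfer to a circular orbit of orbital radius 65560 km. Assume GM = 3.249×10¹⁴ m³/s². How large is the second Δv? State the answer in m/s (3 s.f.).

r₁ = 6575 km = 6.575×10⁶ m.
r₂ = 65560 km = 6.556×10⁷ m.
Transfer ellipse a_t = (r₁ + r₂)/2 = 3.607×10⁷ m.
At r₁: circular v_c1 = √(μ/r₁) = 7030 m/s; transfer-periapsis v_p = √[μ(2/r₁ − 1/a_t)] = 9477 m/s.
At r₂: circular v_c2 = √(μ/r₂) = 2226 m/s; transfer-apoapsis v_a = √[μ(2/r₂ − 1/a_t)] = 950.5 m/s.
Δv₂ = v_c2 − v_a = 1276 m/s.

Δv ≈ 1280 m/s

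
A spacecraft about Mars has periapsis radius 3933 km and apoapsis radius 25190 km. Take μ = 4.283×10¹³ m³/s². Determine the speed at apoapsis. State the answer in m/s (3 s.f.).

v ≈ 678 m/s

Semi-major axis a = (r_p + r_a)/2 = 14562 km = 1.456×10⁷ m.
Vis-viva: v² = μ(2/r − 1/a) = 4.283×10¹³ × (7.940×10⁻⁸ − 6.867×10⁻⁸) = 4.592×10⁵ m²/s².
v = 677.7 m/s.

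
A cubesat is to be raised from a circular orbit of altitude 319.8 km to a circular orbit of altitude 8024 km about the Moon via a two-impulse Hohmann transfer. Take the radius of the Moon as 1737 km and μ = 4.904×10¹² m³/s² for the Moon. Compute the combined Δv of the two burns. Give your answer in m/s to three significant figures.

r₁ = 1737 + 319.8 = 2056.8 km = 2.0568×10⁶ m.
r₂ = 1737 + 8024 = 9761.0 km = 9.7610×10⁶ m.
Transfer ellipse a_t = (r₁ + r₂)/2 = 5.909×10⁶ m.
At r₁: circular v_c1 = √(μ/r₁) = 1544 m/s; transfer-perilune v_p = √[μ(2/r₁ − 1/a_t)] = 1985 m/s.
Δv₁ = v_p − v_c1 = 440.5 m/s.
At r₂: circular v_c2 = √(μ/r₂) = 708.8 m/s; transfer-apolune v_a = √[μ(2/r₂ − 1/a_t)] = 418.2 m/s.
Δv₂ = v_c2 − v_a = 290.6 m/s.
Total Δv = Δv₁ + Δv₂ = 731.1 m/s.

Δv_total ≈ 731 m/s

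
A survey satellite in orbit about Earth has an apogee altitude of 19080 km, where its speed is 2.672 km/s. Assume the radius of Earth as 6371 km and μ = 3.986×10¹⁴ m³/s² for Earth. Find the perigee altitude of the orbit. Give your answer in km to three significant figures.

r_a = 6371 + 19080 = 25451 km = 2.545×10⁷ m.
Specific energy ε = v²/2 − μ/r = -1.209×10⁷ J/kg, so a = −μ/(2ε) = 1.648×10⁷ m.
The apsides satisfy r_p + r_a = 2a, so the perigee radius is 2a − r_a = 7.514×10⁶ m = 7513.8 km.
Perigee altitude = 7513.8 − 6371 = 1142.8 km.

perigee altitude ≈ 1140 km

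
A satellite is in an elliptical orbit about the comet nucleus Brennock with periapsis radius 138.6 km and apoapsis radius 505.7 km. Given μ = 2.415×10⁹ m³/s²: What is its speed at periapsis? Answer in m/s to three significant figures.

Semi-major axis a = (r_p + r_a)/2 = 322.15 km = 3.222×10⁵ m.
Vis-viva: v² = μ(2/r − 1/a) = 2.415×10⁹ × (1.443×10⁻⁵ − 3.104×10⁻⁶) = 2.735×10⁴ m²/s².
v = 165.4 m/s.

v ≈ 165 m/s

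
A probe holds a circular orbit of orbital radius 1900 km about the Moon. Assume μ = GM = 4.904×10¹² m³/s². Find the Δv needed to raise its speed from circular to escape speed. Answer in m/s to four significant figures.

Δv ≈ 665.5 m/s

r = 1900 km = 1.900×10⁶ m.
Circular speed v_c = √(μ/r) = 1607 m/s.
Escape speed v_esc = √(2μ/r) = √2 × v_c = 2272 m/s.
Δv = v_esc − v_c = 665.5 m/s.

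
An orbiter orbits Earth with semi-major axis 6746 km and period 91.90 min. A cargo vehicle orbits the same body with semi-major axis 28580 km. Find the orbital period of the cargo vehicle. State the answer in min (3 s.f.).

T₂ ≈ 801 min

Kepler's third law: T² ∝ a³, so T₂ = T₁ (a₂/a₁)^(3/2).
a₂/a₁ = 4.237, (a₂/a₁)^(3/2) = 8.720.
T₂ = 91.90 × 8.720 = 801.4 min.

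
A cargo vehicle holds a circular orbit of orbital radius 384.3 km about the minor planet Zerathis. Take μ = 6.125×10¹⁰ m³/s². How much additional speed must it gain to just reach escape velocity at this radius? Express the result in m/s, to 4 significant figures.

r = 384.3 km = 3.843×10⁵ m.
Circular speed v_c = √(μ/r) = 399.2 m/s.
Escape speed v_esc = √(2μ/r) = √2 × v_c = 564.6 m/s.
Δv = v_esc − v_c = 165.4 m/s.

Δv ≈ 165.4 m/s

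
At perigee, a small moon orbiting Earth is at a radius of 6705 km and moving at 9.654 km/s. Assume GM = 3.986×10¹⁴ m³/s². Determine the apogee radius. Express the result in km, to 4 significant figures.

apogee radius ≈ 24320 km

r_p = 6.705×10⁶ m.
Specific energy ε = v²/2 − μ/r = -1.285×10⁷ J/kg, so a = −μ/(2ε) = 1.551×10⁷ m.
The apsides satisfy r_p + r_a = 2a, so the apogee radius is 2a − r_p = 2.432×10⁷ m = 24319 km.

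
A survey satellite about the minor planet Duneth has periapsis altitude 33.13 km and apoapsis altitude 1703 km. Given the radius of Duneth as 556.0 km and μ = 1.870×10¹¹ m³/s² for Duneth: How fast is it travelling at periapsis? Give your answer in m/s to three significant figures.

r_p = 556.0 + 33.13 = 589.13 km = 5.8913×10⁵ m.
r_a = 556.0 + 1703 = 2259.0 km = 2.2590×10⁶ m.
Semi-major axis a = (r_p + r_a)/2 = 1424.1 km = 1.424×10⁶ m.
Vis-viva: v² = μ(2/r − 1/a) = 1.870×10¹¹ × (3.395×10⁻⁶ − 7.022×10⁻⁷) = 5.035×10⁵ m²/s².
v = 709.6 m/s.

v ≈ 710 m/s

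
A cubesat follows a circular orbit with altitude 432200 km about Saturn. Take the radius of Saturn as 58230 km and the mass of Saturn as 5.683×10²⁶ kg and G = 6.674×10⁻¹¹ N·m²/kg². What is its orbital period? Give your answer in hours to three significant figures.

T ≈ 97.3 hours

μ = GM = 6.674×10⁻¹¹ × 5.683×10²⁶ = 3.793×10¹⁶ m³/s².
r = 58230 + 432200 = 490430 km = 4.9043×10⁸ m.
Kepler's third law: T = 2π√(r³/μ) = 2π√((4.904×10⁸)³ / 3.793×10¹⁶).
r³/μ = 3.110×10⁹ s², so T = 2π × 5.577×10⁴ = 3.504×10⁵ s.
Converting: 3.504×10⁵ s ÷ 3600 = 97.33 hours.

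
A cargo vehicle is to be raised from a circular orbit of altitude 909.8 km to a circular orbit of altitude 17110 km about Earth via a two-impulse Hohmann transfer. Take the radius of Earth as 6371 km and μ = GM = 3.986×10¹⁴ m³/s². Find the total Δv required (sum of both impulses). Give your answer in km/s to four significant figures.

Δv_total ≈ 3.028 km/s

r₁ = 6371 + 909.8 = 7280.8 km = 7.2808×10⁶ m.
r₂ = 6371 + 17110 = 23481 km = 2.3481×10⁷ m.
Transfer ellipse a_t = (r₁ + r₂)/2 = 1.538×10⁷ m.
At r₁: circular v_c1 = √(μ/r₁) = 7399 m/s; transfer-perigee v_p = √[μ(2/r₁ − 1/a_t)] = 9142 m/s.
Δv₁ = v_p − v_c1 = 1743 m/s.
At r₂: circular v_c2 = √(μ/r₂) = 4120 m/s; transfer-apogee v_a = √[μ(2/r₂ − 1/a_t)] = 2835 m/s.
Δv₂ = v_c2 − v_a = 1285 m/s.
Total Δv = Δv₁ + Δv₂ = 3028 m/s = 3.028 km/s.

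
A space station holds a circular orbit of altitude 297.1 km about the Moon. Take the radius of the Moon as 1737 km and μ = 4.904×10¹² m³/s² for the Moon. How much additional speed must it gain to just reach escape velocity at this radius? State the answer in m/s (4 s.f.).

r = 1737 + 297.1 = 2034.1 km = 2.0341×10⁶ m.
Circular speed v_c = √(μ/r) = 1553 m/s.
Escape speed v_esc = √(2μ/r) = √2 × v_c = 2196 m/s.
Δv = v_esc − v_c = 643.2 m/s.

Δv ≈ 643.2 m/s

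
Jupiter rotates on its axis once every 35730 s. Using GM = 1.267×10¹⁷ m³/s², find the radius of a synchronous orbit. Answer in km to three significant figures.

A synchronous orbit has period T, so by Kepler's third law a = (μT²/4π²)^(1/3).
μT²/4π² = 1.267×10¹⁷ × (3.573×10⁴)² / 39.48 = 4.097×10²⁴ m³.
a = 1.600×10⁸ m = 1.6002×10⁵ km.

r_sync ≈ 1.60×10⁵ km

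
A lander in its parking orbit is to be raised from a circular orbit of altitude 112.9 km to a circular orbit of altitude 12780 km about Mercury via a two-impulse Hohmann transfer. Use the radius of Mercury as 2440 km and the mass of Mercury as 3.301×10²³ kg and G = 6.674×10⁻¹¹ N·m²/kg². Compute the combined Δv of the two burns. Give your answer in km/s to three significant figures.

μ = GM = 6.674×10⁻¹¹ × 3.301×10²³ = 2.203×10¹³ m³/s².
r₁ = 2440 + 112.9 = 2552.9 km = 2.5529×10⁶ m.
r₂ = 2440 + 12780 = 15220 km = 1.5220×10⁷ m.
Transfer ellipse a_t = (r₁ + r₂)/2 = 8.886×10⁶ m.
At r₁: circular v_c1 = √(μ/r₁) = 2938 m/s; transfer-periherm v_p = √[μ(2/r₁ − 1/a_t)] = 3845 m/s.
Δv₁ = v_p − v_c1 = 906.9 m/s.
At r₂: circular v_c2 = √(μ/r₂) = 1203 m/s; transfer-apoherm v_a = √[μ(2/r₂ − 1/a_t)] = 644.9 m/s.
Δv₂ = v_c2 − v_a = 558.3 m/s.
Total Δv = Δv₁ + Δv₂ = 1465 m/s = 1.465 km/s.

Δv_total ≈ 1.47 km/s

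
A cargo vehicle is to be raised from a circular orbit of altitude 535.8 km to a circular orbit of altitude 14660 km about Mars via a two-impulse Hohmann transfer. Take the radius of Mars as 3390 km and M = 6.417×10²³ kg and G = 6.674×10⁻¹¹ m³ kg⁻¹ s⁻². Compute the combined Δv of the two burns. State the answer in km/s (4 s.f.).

Δv_total ≈ 1.550 km/s

μ = GM = 6.674×10⁻¹¹ × 6.417×10²³ = 4.283×10¹³ m³/s².
r₁ = 3390 + 535.8 = 3925.8 km = 3.9258×10⁶ m.
r₂ = 3390 + 14660 = 18050 km = 1.8050×10⁷ m.
Transfer ellipse a_t = (r₁ + r₂)/2 = 1.099×10⁷ m.
At r₁: circular v_c1 = √(μ/r₁) = 3303 m/s; transfer-periapsis v_p = √[μ(2/r₁ − 1/a_t)] = 4233 m/s.
Δv₁ = v_p − v_c1 = 930.4 m/s.
At r₂: circular v_c2 = √(μ/r₂) = 1540 m/s; transfer-apoapsis v_a = √[μ(2/r₂ − 1/a_t)] = 920.7 m/s.
Δv₂ = v_c2 − v_a = 619.6 m/s.
Total Δv = Δv₁ + Δv₂ = 1550 m/s = 1.550 km/s.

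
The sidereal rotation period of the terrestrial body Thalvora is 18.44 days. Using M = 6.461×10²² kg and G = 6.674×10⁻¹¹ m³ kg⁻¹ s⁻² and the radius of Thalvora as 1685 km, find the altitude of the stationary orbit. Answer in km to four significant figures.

μ = GM = 6.674×10⁻¹¹ × 6.461×10²² = 4.312×10¹² m³/s².
T = 18.44 days = 1.593×10⁶ s.
A synchronous orbit has period T, so by Kepler's third law a = (μT²/4π²)^(1/3).
μT²/4π² = 4.312×10¹² × (1.593×10⁶)² / 39.48 = 2.773×10²³ m³.
a = 6.521×10⁷ m = 65207 km.
Altitude h = a − R = 65207 − 1685 = 63522 km.

h_sync ≈ 63520 km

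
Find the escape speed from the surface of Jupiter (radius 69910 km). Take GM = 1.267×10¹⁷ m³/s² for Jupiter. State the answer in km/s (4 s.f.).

r = R = 6.991×10⁷ m.
Escape speed v_esc = √(2μ/r) = √(2 × 1.267×10¹⁷ / 6.991×10⁷) = √(3.625×10⁹) = 60210 m/s.
= 60.21 km/s.

v_esc ≈ 60.21 km/s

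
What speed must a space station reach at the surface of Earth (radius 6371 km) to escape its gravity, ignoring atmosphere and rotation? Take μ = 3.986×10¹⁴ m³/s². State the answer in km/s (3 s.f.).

v_esc ≈ 11.2 km/s

r = R = 6.371×10⁶ m.
Escape speed v_esc = √(2μ/r) = √(2 × 3.986×10¹⁴ / 6.371×10⁶) = √(1.251×10⁸) = 11190 m/s.
= 11.19 km/s.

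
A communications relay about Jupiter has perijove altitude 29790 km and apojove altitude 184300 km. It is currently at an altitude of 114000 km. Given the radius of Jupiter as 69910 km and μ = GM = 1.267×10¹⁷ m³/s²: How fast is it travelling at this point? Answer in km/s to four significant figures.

r_p = 69910 + 29790 = 99700 km = 9.9700×10⁷ m.
r_a = 69910 + 184300 = 254210 km = 2.5421×10⁸ m.
r = 69910 + 114000 = 1.8391×10⁵ km = 1.839×10⁸ m.
Semi-major axis a = (r_p + r_a)/2 = 1.7696×10⁵ km = 1.770×10⁸ m.
Vis-viva: v² = μ(2/r − 1/a) = 1.267×10¹⁷ × (1.087×10⁻⁸ − 5.651×10⁻⁹) = 6.618×10⁸ m²/s².
v = 25730 m/s = 25.73 km/s.

v ≈ 25.73 km/s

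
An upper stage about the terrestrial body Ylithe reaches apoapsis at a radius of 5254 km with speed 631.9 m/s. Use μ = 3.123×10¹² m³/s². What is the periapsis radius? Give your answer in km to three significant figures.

r_a = 5.254×10⁶ m.
Specific energy ε = v²/2 − μ/r = -3.948×10⁵ J/kg, so a = −μ/(2ε) = 3.956×10⁶ m.
The apsides satisfy r_p + r_a = 2a, so the periapsis radius is 2a − r_a = 2.657×10⁶ m = 2657.2 km.

periapsis radius ≈ 2660 km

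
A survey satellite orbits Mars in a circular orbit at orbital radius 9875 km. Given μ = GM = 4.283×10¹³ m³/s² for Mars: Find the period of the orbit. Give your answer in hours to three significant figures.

r = 9875 km = 9.875×10⁶ m.
Kepler's third law: T = 2π√(r³/μ) = 2π√((9.875×10⁶)³ / 4.283×10¹³).
r³/μ = 2.248×10⁷ s², so T = 2π × 4.742×10³ = 2.979×10⁴ s.
Converting: 2.979×10⁴ s ÷ 3600 = 8.276 hours.

T ≈ 8.28 hours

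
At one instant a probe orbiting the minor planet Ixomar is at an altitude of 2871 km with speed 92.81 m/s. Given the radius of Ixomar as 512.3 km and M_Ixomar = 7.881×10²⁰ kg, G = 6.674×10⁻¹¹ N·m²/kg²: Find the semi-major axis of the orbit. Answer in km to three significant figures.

μ = GM = 6.674×10⁻¹¹ × 7.881×10²⁰ = 5.260×10¹⁰ m³/s².
r = 512.3 + 2871 = 3383.3 km = 3.383×10⁶ m.
Vis-viva rearranged: 1/a = 2/r − v²/μ = 5.911×10⁻⁷ − 1.638×10⁻⁷ = 4.274×10⁻⁷ m⁻¹.
a = 2.340×10⁶ m = 2339.9 km.

a ≈ 2340 km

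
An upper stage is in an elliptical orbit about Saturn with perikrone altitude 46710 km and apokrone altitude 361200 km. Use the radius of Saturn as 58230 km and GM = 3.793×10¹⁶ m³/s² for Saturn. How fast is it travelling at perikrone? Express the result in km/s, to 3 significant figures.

r_p = 58230 + 46710 = 104940 km = 1.0494×10⁸ m.
r_a = 58230 + 361200 = 419430 km = 4.1943×10⁸ m.
Semi-major axis a = (r_p + r_a)/2 = 2.6218×10⁵ km = 2.622×10⁸ m.
Vis-viva: v² = μ(2/r − 1/a) = 3.793×10¹⁶ × (1.906×10⁻⁸ − 3.814×10⁻⁹) = 5.782×10⁸ m²/s².
v = 24050 m/s = 24.05 km/s.

v ≈ 24.0 km/s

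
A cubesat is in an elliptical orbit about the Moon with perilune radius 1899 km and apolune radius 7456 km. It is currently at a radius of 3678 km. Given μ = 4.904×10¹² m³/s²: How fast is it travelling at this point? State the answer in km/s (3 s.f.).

v ≈ 1.27 km/s

Semi-major axis a = (r_p + r_a)/2 = 4677.5 km = 4.678×10⁶ m.
Vis-viva: v² = μ(2/r − 1/a) = 4.904×10¹² × (5.438×10⁻⁷ − 2.138×10⁻⁷) = 1.618×10⁶ m²/s².
v = 1272 m/s = 1.272 km/s.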